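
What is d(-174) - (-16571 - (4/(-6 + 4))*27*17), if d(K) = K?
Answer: 15479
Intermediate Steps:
d(-174) - (-16571 - (4/(-6 + 4))*27*17) = -174 - (-16571 - (4/(-6 + 4))*27*17) = -174 - (-16571 - (4/(-2))*27*17) = -174 - (-16571 - -1/2*4*27*17) = -174 - (-16571 - (-2*27)*17) = -174 - (-16571 - (-54)*17) = -174 - (-16571 - 1*(-918)) = -174 - (-16571 + 918) = -174 - 1*(-15653) = -174 + 15653 = 15479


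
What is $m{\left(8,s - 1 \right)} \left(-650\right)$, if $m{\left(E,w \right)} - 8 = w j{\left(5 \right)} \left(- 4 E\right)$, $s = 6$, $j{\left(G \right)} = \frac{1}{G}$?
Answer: $15600$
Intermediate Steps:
$m{\left(E,w \right)} = 8 - \frac{4 E w}{5}$ ($m{\left(E,w \right)} = 8 + \frac{w}{5} \left(- 4 E\right) = 8 - \frac{4 E w}{5}$)
$m{\left(8,s - 1 \right)} \left(-650\right) = \left(8 - \frac{32 \left(6 - 1\right)}{5}\right) \left(-650\right) = \left(8 - \frac{32}{5} \cdot 5\right) \left(-650\right) = \left(8 - 32\right) \left(-650\right) = \left(-24\right) \left(-650\right) = 15600$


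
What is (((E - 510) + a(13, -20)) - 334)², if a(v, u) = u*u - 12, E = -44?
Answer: 250000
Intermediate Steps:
a(v, u) = -12 + u² (a(v, u) = u² - 12 = -12 + u²)
(((E - 510) + a(13, -20)) - 334)² = (((-44 - 510) + (-12 + (-20)²)) - 334)² = ((-554 + (-12 + 400)) - 334)² = ((-554 + 388) - 334)² = (-166 - 334)² = (-500)² = 250000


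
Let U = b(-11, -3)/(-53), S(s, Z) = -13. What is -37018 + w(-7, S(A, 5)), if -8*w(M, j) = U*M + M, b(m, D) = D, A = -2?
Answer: -1961905/53 ≈ -37017.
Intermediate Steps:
U = 3/53 (U = -3/(-53) = -3*(-1/53) = 3/53 ≈ 0.056604)
w(M, j) = -7*M/53 (w(M, j) = -(3*M/53 + M)/8 = -7*M/53)
-37018 + w(-7, S(A, 5)) = -37018 - 7/53*(-7) = -37018 + 49/53 = -1961905/53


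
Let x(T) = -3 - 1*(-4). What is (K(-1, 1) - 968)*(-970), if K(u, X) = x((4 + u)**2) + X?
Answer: 937020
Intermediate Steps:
x(T) = 1 (x(T) = -3 + 4 = 1)
K(u, X) = 1 + X
(K(-1, 1) - 968)*(-970) = ((1 + 1) - 968)*(-970) = (2 - 968)*(-970) = -966*(-970) = 937020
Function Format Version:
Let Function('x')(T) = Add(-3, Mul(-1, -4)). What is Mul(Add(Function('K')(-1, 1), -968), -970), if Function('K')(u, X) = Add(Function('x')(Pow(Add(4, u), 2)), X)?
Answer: 937020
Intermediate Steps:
Function('x')(T) = 1 (Function('x')(T) = Add(-3, 4) = 1)
Function('K')(u, X) = Add(1, X)
Mul(Add(Function('K')(-1, 1), -968), -970) = Mul(Add(Add(1, 1), -968), -970) = Mul(Add(2, -968), -970) = Mul(-966, -970) = 937020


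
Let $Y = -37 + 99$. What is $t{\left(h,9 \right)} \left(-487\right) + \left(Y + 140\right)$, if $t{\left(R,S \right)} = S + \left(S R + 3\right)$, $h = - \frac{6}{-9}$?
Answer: $-8564$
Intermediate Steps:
$Y = 62$
$h = \frac{2}{3}$ ($h = \left(-6\right) \left(- \frac{1}{9}\right) = \frac{2}{3} \approx 0.66667$)
$t{\left(R,S \right)} = 3 + S + R S$ ($t{\left(R,S \right)} = S + \left(R S + 3\right) = S + \left(3 + R S\right) = 3 + S + R S$)
$t{\left(h,9 \right)} \left(-487\right) + \left(Y + 140\right) = \left(3 + 9 + \frac{2}{3} \cdot 9\right) \left(-487\right) + \left(62 + 140\right) = \left(3 + 9 + 6\right) \left(-487\right) + 202 = 18 \left(-487\right) + 202 = -8766 + 202 = -8564$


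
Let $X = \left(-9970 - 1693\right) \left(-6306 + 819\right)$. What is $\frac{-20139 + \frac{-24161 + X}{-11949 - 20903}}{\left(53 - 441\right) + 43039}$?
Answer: $- \frac{181394287}{350292663} \approx -0.51784$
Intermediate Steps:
$X = 63994881$ ($X = \left(-11663\right) \left(-5487\right) = 63994881$)
$\frac{-20139 + \frac{-24161 + X}{-11949 - 20903}}{\left(53 - 441\right) + 43039} = \frac{-20139 + \frac{-24161 + 63994881}{-11949 - 20903}}{\left(53 - 441\right) + 43039} = \frac{-20139 + \frac{63970720}{-32852}}{\left(53 - 441\right) + 43039} = \frac{-20139 + 63970720 \left(- \frac{1}{32852}\right)}{-388 + 43039} = \frac{-20139 - \frac{15992680}{8213}}{42651} = \left(- \frac{181394287}{8213}\right) \frac{1}{42651} = - \frac{181394287}{350292663}$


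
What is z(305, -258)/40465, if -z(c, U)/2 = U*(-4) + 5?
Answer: -2074/40465 ≈ -0.051254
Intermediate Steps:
z(c, U) = -10 + 8*U (z(c, U) = -2*(U*(-4) + 5) = -2*(-4*U + 5) = -2*(5 - 4*U) = -10 + 8*U)
z(305, -258)/40465 = (-10 + 8*(-258))/40465 = (-10 - 2064)*(1/40465) = -2074*1/40465 = -2074/40465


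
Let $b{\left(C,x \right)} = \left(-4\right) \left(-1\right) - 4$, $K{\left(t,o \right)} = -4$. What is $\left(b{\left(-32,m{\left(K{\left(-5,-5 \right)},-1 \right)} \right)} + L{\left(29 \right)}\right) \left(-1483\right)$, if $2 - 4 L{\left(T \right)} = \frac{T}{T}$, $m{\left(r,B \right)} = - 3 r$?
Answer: $- \frac{1483}{4} \approx -370.75$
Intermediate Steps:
$b{\left(C,x \right)} = 0$ ($b{\left(C,x \right)} = 4 - 4 = 0$)
$L{\left(T \right)} = \frac{1}{4}$ ($L{\left(T \right)} = \frac{1}{2} - \frac{T \frac{1}{T}}{4} = \frac{1}{2} - \frac{1}{4} = \frac{1}{4}$)
$\left(b{\left(-32,m{\left(K{\left(-5,-5 \right)},-1 \right)} \right)} + L{\left(29 \right)}\right) \left(-1483\right) = \left(0 + \frac{1}{4}\right) \left(-1483\right) = \frac{1}{4} \left(-1483\right) = - \frac{1483}{4}$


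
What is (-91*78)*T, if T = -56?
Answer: 397488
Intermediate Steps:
(-91*78)*T = -91*78*(-56) = -7098*(-56) = 397488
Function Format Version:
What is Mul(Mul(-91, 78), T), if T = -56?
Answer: 397488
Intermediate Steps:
Mul(Mul(-91, 78), T) = Mul(Mul(-91, 78), -56) = Mul(-7098, -56) = 397488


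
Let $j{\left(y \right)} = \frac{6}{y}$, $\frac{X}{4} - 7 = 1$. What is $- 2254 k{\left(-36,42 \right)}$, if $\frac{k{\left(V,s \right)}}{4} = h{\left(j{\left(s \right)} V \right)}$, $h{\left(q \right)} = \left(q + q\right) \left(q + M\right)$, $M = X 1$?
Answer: $2490624$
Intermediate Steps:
$X = 32$ ($X = 28 + 4 \cdot 1 = 28 + 4 = 32$)
$M = 32$ ($M = 32 \cdot 1 = 32$)
$h{\left(q \right)} = 2 q \left(32 + q\right)$ ($h{\left(q \right)} = \left(q + q\right) \left(q + 32\right) = 2 q \left(32 + q\right)$)
$k{\left(V,s \right)} = \frac{48 V \left(32 + \frac{6 V}{s}\right)}{s}$ ($k{\left(V,s \right)} = 4 \cdot 2 \frac{6}{s} V \left(32 + \frac{6}{s} V\right) = 4 \cdot 2 \frac{6 V}{s} \left(32 + \frac{6 V}{s}\right) = 4 \frac{12 V \left(32 + \frac{6 V}{s}\right)}{s} = \frac{48 V \left(32 + \frac{6 V}{s}\right)}{s}$)
$- 2254 k{\left(-36,42 \right)} = - 2254 \cdot 96 \left(-36\right) \frac{1}{1764} \left(3 \left(-36\right) + 16 \cdot 42\right) = - 2254 \cdot 96 \left(-36\right) \frac{1}{1764} \left(-108 + 672\right) = - 2254 \cdot 96 \left(-36\right) \frac{1}{1764} \cdot 564 = \left(-2254\right) \left(- \frac{54144}{49}\right) = 2490624$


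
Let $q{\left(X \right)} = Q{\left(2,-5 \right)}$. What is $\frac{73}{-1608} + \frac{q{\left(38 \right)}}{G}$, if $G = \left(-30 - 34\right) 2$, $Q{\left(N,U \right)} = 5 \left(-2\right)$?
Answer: $\frac{421}{12864} \approx 0.032727$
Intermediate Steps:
$Q{\left(N,U \right)} = -10$
$q{\left(X \right)} = -10$
$G = -128$ ($G = \left(-64\right) 2 = -128$)
$\frac{73}{-1608} + \frac{q{\left(38 \right)}}{G} = \frac{73}{-1608} - \frac{10}{-128} = 73 \left(- \frac{1}{1608}\right) - - \frac{5}{64} = - \frac{73}{1608} + \frac{5}{64} = \frac{421}{12864}$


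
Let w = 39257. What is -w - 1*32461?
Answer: -71718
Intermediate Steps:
-w - 1*32461 = -1*39257 - 1*32461 = -39257 - 32461 = -71718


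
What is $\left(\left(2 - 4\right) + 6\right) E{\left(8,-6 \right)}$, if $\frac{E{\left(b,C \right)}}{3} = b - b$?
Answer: $0$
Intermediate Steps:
$E{\left(b,C \right)} = 0$ ($E{\left(b,C \right)} = 3 \left(b - b\right) = 3 \cdot 0 = 0$)
$\left(\left(2 - 4\right) + 6\right) E{\left(8,-6 \right)} = \left(\left(2 - 4\right) + 6\right) 0 = \left(-2 + 6\right) 0 = 4 \cdot 0 = 0$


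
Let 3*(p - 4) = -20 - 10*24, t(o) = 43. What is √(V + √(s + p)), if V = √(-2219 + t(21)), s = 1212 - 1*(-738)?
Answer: √(3*√16806 + 72*I*√34)/3 ≈ 7.3075 + 3.1918*I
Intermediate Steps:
s = 1950 (s = 1212 + 738 = 1950)
p = -248/3 (p = 4 + (-20 - 10*24)/3 = 4 + (-20 - 240)/3 = 4 + (⅓)*(-260) = 4 - 260/3 = -248/3 ≈ -82.667)
V = 8*I*√34 (V = √(-2219 + 43) = √(-2176) = 8*I*√34 ≈ 46.648*I)
√(V + √(s + p)) = √(8*I*√34 + √(1950 - 248/3)) = √(8*I*√34 + √(5602/3)) = √(8*I*√34 + √16806/3) = √(√16806/3 + 8*I*√34)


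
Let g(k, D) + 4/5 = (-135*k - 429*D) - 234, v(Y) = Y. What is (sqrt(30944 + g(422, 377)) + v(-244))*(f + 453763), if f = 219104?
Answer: -164179548 + 2018601*I*sqrt(522205)/5 ≈ -1.6418e+8 + 2.9174e+8*I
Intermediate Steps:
g(k, D) = -1174/5 - 429*D - 135*k (g(k, D) = -4/5 + ((-135*k - 429*D) - 234) = -4/5 + ((-429*D - 135*k) - 234) = -4/5 + (-234 - 429*D - 135*k) = -1174/5 - 429*D - 135*k)
(sqrt(30944 + g(422, 377)) + v(-244))*(f + 453763) = (sqrt(30944 + (-1174/5 - 429*377 - 135*422)) - 244)*(219104 + 453763) = (sqrt(30944 + (-1174/5 - 161733 - 56970)) - 244)*672867 = (sqrt(30944 - 1094689/5) - 244)*672867 = (sqrt(-939969/5) - 244)*672867 = (3*I*sqrt(522205)/5 - 244)*672867 = (-244 + 3*I*sqrt(522205)/5)*672867 = -164179548 + 2018601*I*sqrt(522205)/5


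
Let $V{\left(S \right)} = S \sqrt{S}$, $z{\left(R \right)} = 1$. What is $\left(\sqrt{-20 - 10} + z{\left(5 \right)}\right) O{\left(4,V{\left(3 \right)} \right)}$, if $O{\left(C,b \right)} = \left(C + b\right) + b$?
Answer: $2 \left(1 + i \sqrt{30}\right) \left(2 + 3 \sqrt{3}\right) \approx 14.392 + 78.83 i$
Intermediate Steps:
$V{\left(S \right)} = S^{\frac{3}{2}}$
$O{\left(C,b \right)} = C + 2 b$
$\left(\sqrt{-20 - 10} + z{\left(5 \right)}\right) O{\left(4,V{\left(3 \right)} \right)} = \left(\sqrt{-20 - 10} + 1\right) \left(4 + 2 \cdot 3^{\frac{3}{2}}\right) = \left(\sqrt{-30} + 1\right) \left(4 + 2 \cdot 3 \sqrt{3}\right) = \left(i \sqrt{30} + 1\right) \left(4 + 6 \sqrt{3}\right) = \left(1 + i \sqrt{30}\right) \left(4 + 6 \sqrt{3}\right)$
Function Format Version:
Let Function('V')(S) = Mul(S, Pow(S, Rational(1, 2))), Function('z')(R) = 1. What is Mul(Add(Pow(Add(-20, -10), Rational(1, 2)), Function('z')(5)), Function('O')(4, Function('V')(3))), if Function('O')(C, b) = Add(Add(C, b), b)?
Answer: Mul(2, Add(1, Mul(I, Pow(30, Rational(1, 2)))), Add(2, Mul(3, Pow(3, Rational(1, 2))))) ≈ Add(14.392, Mul(78.830, I))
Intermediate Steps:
Function('V')(S) = Pow(S, Rational(3, 2))
Function('O')(C, b) = Add(C, Mul(2, b))
Mul(Add(Pow(Add(-20, -10), Rational(1, 2)), Function('z')(5)), Function('O')(4, Function('V')(3))) = Mul(Add(Pow(Add(-20, -10), Rational(1, 2)), 1), Add(4, Mul(2, Pow(3, Rational(3, 2))))) = Mul(Add(Pow(-30, Rational(1, 2)), 1), Add(4, Mul(2, Mul(3, Pow(3, Rational(1, 2)))))) = Mul(Add(Mul(I, Pow(30, Rational(1, 2))), 1), Add(4, Mul(6, Pow(3, Rational(1, 2))))) = Mul(Add(1, Mul(I, Pow(30, Rational(1, 2)))), Add(4, Mul(6, Pow(3, Rational(1, 2)))))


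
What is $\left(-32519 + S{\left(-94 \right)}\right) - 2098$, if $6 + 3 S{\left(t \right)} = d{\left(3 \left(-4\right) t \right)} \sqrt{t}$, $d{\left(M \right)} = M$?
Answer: $-34619 + 376 i \sqrt{94} \approx -34619.0 + 3645.5 i$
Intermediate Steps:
$S{\left(t \right)} = -2 - 4 t^{\frac{3}{2}}$ ($S{\left(t \right)} = -2 + \frac{3 \left(-4\right) t \sqrt{t}}{3} = -2 + \frac{- 12 t \sqrt{t}}{3} = -2 + \frac{\left(-12\right) t^{\frac{3}{2}}}{3} = -2 - 4 t^{\frac{3}{2}}$)
$\left(-32519 + S{\left(-94 \right)}\right) - 2098 = \left(-32519 - \left(2 + 4 \left(-94\right)^{\frac{3}{2}}\right)\right) - 2098 = \left(-32519 - \left(2 + 4 \left(- 94 i \sqrt{94}\right)\right)\right) - 2098 = \left(-32519 - \left(2 - 376 i \sqrt{94}\right)\right) - 2098 = \left(-32521 + 376 i \sqrt{94}\right) - 2098 = -34619 + 376 i \sqrt{94}$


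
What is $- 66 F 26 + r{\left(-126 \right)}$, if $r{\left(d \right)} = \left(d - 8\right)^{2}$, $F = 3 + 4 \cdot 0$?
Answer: $12808$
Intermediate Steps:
$F = 3$ ($F = 3 + 0 = 3$)
$r{\left(d \right)} = \left(-8 + d\right)^{2}$
$- 66 F 26 + r{\left(-126 \right)} = \left(-66\right) 3 \cdot 26 + \left(-8 - 126\right)^{2} = \left(-198\right) 26 + \left(-134\right)^{2} = -5148 + 17956 = 12808$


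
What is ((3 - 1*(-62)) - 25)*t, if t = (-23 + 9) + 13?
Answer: -40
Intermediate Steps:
t = -1 (t = -14 + 13 = -1)
((3 - 1*(-62)) - 25)*t = ((3 - 1*(-62)) - 25)*(-1) = ((3 + 62) - 25)*(-1) = (65 - 25)*(-1) = 40*(-1) = -40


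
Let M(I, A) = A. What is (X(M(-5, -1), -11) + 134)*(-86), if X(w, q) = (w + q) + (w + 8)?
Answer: -11094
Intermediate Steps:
X(w, q) = 8 + q + 2*w (X(w, q) = (q + w) + (8 + w) = 8 + q + 2*w)
(X(M(-5, -1), -11) + 134)*(-86) = ((8 - 11 + 2*(-1)) + 134)*(-86) = ((8 - 11 - 2) + 134)*(-86) = (-5 + 134)*(-86) = 129*(-86) = -11094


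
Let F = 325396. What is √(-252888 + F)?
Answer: 2*√18127 ≈ 269.27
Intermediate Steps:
√(-252888 + F) = √(-252888 + 325396) = √72508 = 2*√18127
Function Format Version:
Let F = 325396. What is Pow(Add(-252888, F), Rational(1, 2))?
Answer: Mul(2, Pow(18127, Rational(1, 2))) ≈ 269.27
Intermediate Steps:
Pow(Add(-252888, F), Rational(1, 2)) = Pow(Add(-252888, 325396), Rational(1, 2)) = Pow(72508, Rational(1, 2)) = Mul(2, Pow(18127, Rational(1, 2)))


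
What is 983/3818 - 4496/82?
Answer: -8542561/156538 ≈ -54.572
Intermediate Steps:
983/3818 - 4496/82 = 983*(1/3818) - 4496*1/82 = 983/3818 - 2248/41 = -8542561/156538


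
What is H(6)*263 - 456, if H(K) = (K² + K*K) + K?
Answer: 20058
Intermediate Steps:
H(K) = K + 2*K² (H(K) = (K² + K²) + K = 2*K² + K = K + 2*K²)
H(6)*263 - 456 = (6*(1 + 2*6))*263 - 456 = (6*(1 + 12))*263 - 456 = (6*13)*263 - 456 = 78*263 - 456 = 20514 - 456 = 20058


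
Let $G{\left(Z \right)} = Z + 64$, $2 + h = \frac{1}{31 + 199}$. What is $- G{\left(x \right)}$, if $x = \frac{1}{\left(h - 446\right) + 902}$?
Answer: $- \frac{6683174}{104421} \approx -64.002$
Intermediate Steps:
$h = - \frac{459}{230}$ ($h = -2 + \frac{1}{31 + 199} = -2 + \frac{1}{230} = - \frac{459}{230} \approx -1.9957$)
$x = \frac{230}{104421}$ ($x = \frac{1}{\left(- \frac{459}{230} - 446\right) + 902} = \frac{1}{- \frac{103039}{230} + 902} = \frac{1}{\frac{104421}{230}} = \frac{230}{104421} \approx 0.0022026$)
$G{\left(Z \right)} = 64 + Z$
$- G{\left(x \right)} = - (64 + \frac{230}{104421}) = \left(-1\right) \frac{6683174}{104421} = - \frac{6683174}{104421}$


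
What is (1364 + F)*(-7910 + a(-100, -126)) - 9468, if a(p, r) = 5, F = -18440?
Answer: 134976312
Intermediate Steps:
(1364 + F)*(-7910 + a(-100, -126)) - 9468 = (1364 - 18440)*(-7910 + 5) - 9468 = -17076*(-7905) - 9468 = 134985780 - 9468 = 134976312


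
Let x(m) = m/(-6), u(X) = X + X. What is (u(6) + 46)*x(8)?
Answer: -232/3 ≈ -77.333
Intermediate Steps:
u(X) = 2*X
x(m) = -m/6 (x(m) = m*(-1/6) = -m/6)
(u(6) + 46)*x(8) = (2*6 + 46)*(-1/6*8) = (12 + 46)*(-4/3) = 58*(-4/3) = -232/3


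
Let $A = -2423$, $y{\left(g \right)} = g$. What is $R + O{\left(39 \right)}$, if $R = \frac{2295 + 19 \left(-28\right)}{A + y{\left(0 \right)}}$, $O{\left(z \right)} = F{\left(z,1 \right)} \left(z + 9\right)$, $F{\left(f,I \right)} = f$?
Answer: $\frac{4534093}{2423} \approx 1871.3$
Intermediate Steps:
$O{\left(z \right)} = z \left(9 + z\right)$ ($O{\left(z \right)} = z \left(z + 9\right) = z \left(9 + z\right)$)
$R = - \frac{1763}{2423}$ ($R = \frac{2295 + 19 \left(-28\right)}{-2423 + 0} = \frac{2295 - 532}{-2423} = 1763 \left(- \frac{1}{2423}\right) = - \frac{1763}{2423} \approx -0.72761$)
$R + O{\left(39 \right)} = - \frac{1763}{2423} + 39 \left(9 + 39\right) = - \frac{1763}{2423} + 39 \cdot 48 = - \frac{1763}{2423} + 1872 = \frac{4534093}{2423}$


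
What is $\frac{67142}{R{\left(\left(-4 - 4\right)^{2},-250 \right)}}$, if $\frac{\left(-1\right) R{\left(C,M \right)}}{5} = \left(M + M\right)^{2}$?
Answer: $- \frac{33571}{625000} \approx -0.053714$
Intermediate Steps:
$R{\left(C,M \right)} = - 20 M^{2}$ ($R{\left(C,M \right)} = - 5 \left(M + M\right)^{2} = - 5 \left(2 M\right)^{2} = - 5 \cdot 4 M^{2} = - 20 M^{2}$)
$\frac{67142}{R{\left(\left(-4 - 4\right)^{2},-250 \right)}} = \frac{67142}{\left(-20\right) \left(-250\right)^{2}} = \frac{67142}{\left(-20\right) 62500} = \frac{67142}{-1250000} = 67142 \left(- \frac{1}{1250000}\right) = - \frac{33571}{625000}$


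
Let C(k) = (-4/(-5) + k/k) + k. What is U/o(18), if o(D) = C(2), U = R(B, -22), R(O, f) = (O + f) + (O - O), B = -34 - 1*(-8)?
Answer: -240/19 ≈ -12.632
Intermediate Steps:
B = -26 (B = -34 + 8 = -26)
R(O, f) = O + f (R(O, f) = (O + f) + 0 = O + f)
C(k) = 9/5 + k (C(k) = (-4*(-1/5) + 1) + k = (4/5 + 1) + k = 9/5 + k)
U = -48 (U = -26 - 22 = -48)
o(D) = 19/5 (o(D) = 9/5 + 2 = 19/5)
U/o(18) = -48/19/5 = -48*5/19 = -240/19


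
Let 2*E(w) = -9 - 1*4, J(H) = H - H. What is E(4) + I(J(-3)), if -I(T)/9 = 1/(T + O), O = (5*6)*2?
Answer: -133/20 ≈ -6.6500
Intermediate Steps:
J(H) = 0
E(w) = -13/2 (E(w) = (-9 - 1*4)/2 = (-9 - 4)/2 = (½)*(-13) = -13/2)
O = 60 (O = 30*2 = 60)
I(T) = -9/(60 + T) (I(T) = -9/(T + 60) = -9/(60 + T))
E(4) + I(J(-3)) = -13/2 - 9/(60 + 0) = -13/2 - 9/60 = -13/2 - 9*1/60 = -13/2 - 3/20 = -133/20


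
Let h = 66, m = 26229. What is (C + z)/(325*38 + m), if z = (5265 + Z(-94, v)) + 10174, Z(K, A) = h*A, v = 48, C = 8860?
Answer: 27467/38579 ≈ 0.71197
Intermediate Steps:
Z(K, A) = 66*A
z = 18607 (z = (5265 + 66*48) + 10174 = (5265 + 3168) + 10174 = 8433 + 10174 = 18607)
(C + z)/(325*38 + m) = (8860 + 18607)/(325*38 + 26229) = 27467/(12350 + 26229) = 27467/38579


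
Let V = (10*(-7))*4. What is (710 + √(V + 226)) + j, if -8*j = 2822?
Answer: 1429/4 + 3*I*√6 ≈ 357.25 + 7.3485*I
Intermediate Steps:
j = -1411/4 (j = -⅛*2822 = -1411/4 ≈ -352.75)
V = -280 (V = -70*4 = -280)
(710 + √(V + 226)) + j = (710 + √(-280 + 226)) - 1411/4 = (710 + √(-54)) - 1411/4 = (710 + 3*I*√6) - 1411/4 = 1429/4 + 3*I*√6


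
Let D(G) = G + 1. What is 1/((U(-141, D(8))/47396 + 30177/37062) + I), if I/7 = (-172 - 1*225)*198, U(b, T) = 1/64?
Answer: -6245655296/3436616775978357 ≈ -1.8174e-6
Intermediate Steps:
D(G) = 1 + G
U(b, T) = 1/64
I = -550242 (I = 7*((-172 - 1*225)*198) = 7*((-172 - 225)*198) = 7*(-397*198) = 7*(-78606) = -550242)
1/((U(-141, D(8))/47396 + 30177/37062) + I) = 1/(((1/64)/47396 + 30177/37062) - 550242) = 1/(((1/64)*(1/47396) + 30177*(1/37062)) - 550242) = 1/((1/3033344 + 3353/4118) - 550242) = 1/(5085403275/6245655296 - 550242) = 1/(-3436616775978357/6245655296) = -6245655296/3436616775978357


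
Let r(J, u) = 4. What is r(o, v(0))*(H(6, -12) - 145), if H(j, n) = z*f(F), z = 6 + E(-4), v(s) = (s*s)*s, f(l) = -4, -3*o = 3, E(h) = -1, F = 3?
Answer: -660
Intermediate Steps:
o = -1 (o = -⅓*3 = -1)
v(s) = s³ (v(s) = s²*s = s³)
z = 5 (z = 6 - 1 = 5)
H(j, n) = -20 (H(j, n) = 5*(-4) = -20)
r(o, v(0))*(H(6, -12) - 145) = 4*(-20 - 145) = 4*(-165) = -660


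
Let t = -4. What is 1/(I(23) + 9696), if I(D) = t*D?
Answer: 1/9604 ≈ 0.00010412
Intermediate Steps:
I(D) = -4*D
1/(I(23) + 9696) = 1/(-4*23 + 9696) = 1/(-92 + 9696) = 1/9604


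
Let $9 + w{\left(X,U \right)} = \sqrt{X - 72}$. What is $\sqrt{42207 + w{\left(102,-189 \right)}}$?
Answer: $\sqrt{42198 + \sqrt{30}} \approx 205.43$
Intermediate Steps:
$w{\left(X,U \right)} = -9 + \sqrt{-72 + X}$ ($w{\left(X,U \right)} = -9 + \sqrt{X - 72} = -9 + \sqrt{-72 + X}$)
$\sqrt{42207 + w{\left(102,-189 \right)}} = \sqrt{42207 - \left(9 - \sqrt{-72 + 102}\right)} = \sqrt{42207 - \left(9 - \sqrt{30}\right)} = \sqrt{42198 + \sqrt{30}}$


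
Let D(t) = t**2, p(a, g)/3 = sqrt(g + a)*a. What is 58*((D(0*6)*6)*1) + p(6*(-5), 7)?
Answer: -90*I*sqrt(23) ≈ -431.63*I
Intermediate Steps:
p(a, g) = 3*a*sqrt(a + g) (p(a, g) = 3*(sqrt(g + a)*a) = 3*(sqrt(a + g)*a) = 3*(a*sqrt(a + g)) = 3*a*sqrt(a + g))
58*((D(0*6)*6)*1) + p(6*(-5), 7) = 58*(((0*6)**2*6)*1) + 3*(6*(-5))*sqrt(6*(-5) + 7) = 58*((0**2*6)*1) + 3*(-30)*sqrt(-30 + 7) = 58*((0*6)*1) + 3*(-30)*sqrt(-23) = 58*(0*1) + 3*(-30)*(I*sqrt(23)) = 58*0 - 90*I*sqrt(23) = 0 - 90*I*sqrt(23) = -90*I*sqrt(23)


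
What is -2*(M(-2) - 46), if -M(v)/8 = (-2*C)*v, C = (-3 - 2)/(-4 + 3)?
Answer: 412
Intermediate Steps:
C = 5 (C = -5/(-1) = -5*(-1) = 5)
M(v) = 80*v (M(v) = -8*(-2*5)*v = -(-80)*v = 80*v)
-2*(M(-2) - 46) = -2*(80*(-2) - 46) = -2*(-160 - 46) = -2*(-206) = 412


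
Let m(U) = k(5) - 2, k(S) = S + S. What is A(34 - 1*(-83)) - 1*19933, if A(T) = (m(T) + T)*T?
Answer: -5308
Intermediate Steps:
k(S) = 2*S
m(U) = 8 (m(U) = 2*5 - 2 = 10 - 2 = 8)
A(T) = T*(8 + T) (A(T) = (8 + T)*T = T*(8 + T))
A(34 - 1*(-83)) - 1*19933 = (34 - 1*(-83))*(8 + (34 - 1*(-83))) - 1*19933 = (34 + 83)*(8 + (34 + 83)) - 19933 = 117*(8 + 117) - 19933 = 117*125 - 19933 = 14625 - 19933 = -5308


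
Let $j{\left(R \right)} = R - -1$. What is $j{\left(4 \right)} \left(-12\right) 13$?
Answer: $-780$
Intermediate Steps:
$j{\left(R \right)} = 1 + R$ ($j{\left(R \right)} = R + 1 = 1 + R$)
$j{\left(4 \right)} \left(-12\right) 13 = \left(1 + 4\right) \left(-12\right) 13 = 5 \left(-12\right) 13 = \left(-60\right) 13 = -780$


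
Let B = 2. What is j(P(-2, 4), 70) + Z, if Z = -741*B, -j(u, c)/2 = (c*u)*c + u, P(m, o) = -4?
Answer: 37726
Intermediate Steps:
j(u, c) = -2*u - 2*u*c² (j(u, c) = -2*((c*u)*c + u) = -2*(u*c² + u) = -2*(u + u*c²) = -2*u - 2*u*c²)
Z = -1482 (Z = -741*2 = -1482)
j(P(-2, 4), 70) + Z = -2*(-4)*(1 + 70²) - 1482 = -2*(-4)*(1 + 4900) - 1482 = -2*(-4)*4901 - 1482 = 39208 - 1482 = 37726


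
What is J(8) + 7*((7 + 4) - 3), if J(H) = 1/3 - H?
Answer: 145/3 ≈ 48.333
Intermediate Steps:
J(H) = 1/3 - H (J(H) = 1*(1/3) - H = 1/3 - H)
J(8) + 7*((7 + 4) - 3) = (1/3 - 1*8) + 7*((7 + 4) - 3) = (1/3 - 8) + 7*(11 - 3) = -23/3 + 7*8 = -23/3 + 56 = 145/3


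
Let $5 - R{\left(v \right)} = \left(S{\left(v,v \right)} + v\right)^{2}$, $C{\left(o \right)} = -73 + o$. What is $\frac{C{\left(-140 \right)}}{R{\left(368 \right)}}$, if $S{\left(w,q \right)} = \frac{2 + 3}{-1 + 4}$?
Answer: $\frac{1917}{1229836} \approx 0.0015587$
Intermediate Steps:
$S{\left(w,q \right)} = \frac{5}{3}$
$R{\left(v \right)} = 5 - \left(\frac{5}{3} + v\right)^{2}$
$\frac{C{\left(-140 \right)}}{R{\left(368 \right)}} = \frac{-73 - 140}{5 - \frac{\left(5 + 3 \cdot 368\right)^{2}}{9}} = - \frac{213}{5 - \frac{\left(5 + 1104\right)^{2}}{9}} = - \frac{213}{5 - \frac{1109^{2}}{9}} = - \frac{213}{5 - \frac{1229881}{9}} = - \frac{213}{- \frac{1229836}{9}} = \left(-213\right) \left(- \frac{9}{1229836}\right) = \frac{1917}{1229836}$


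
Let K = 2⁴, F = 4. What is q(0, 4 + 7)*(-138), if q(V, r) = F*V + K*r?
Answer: -24288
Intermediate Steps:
K = 16
q(V, r) = 4*V + 16*r
q(0, 4 + 7)*(-138) = (4*0 + 16*(4 + 7))*(-138) = (0 + 16*11)*(-138) = (0 + 176)*(-138) = 176*(-138) = -24288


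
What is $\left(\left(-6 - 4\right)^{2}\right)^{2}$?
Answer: $10000$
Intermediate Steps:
$\left(\left(-6 - 4\right)^{2}\right)^{2} = \left(\left(-10\right)^{2}\right)^{2} = 100^{2} = 10000$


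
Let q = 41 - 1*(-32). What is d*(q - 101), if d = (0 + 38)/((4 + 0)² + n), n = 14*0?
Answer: -133/2 ≈ -66.500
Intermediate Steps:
q = 73 (q = 41 + 32 = 73)
n = 0
d = 19/8 (d = (0 + 38)/((4 + 0)² + 0) = 38/(4² + 0) = 38/(16 + 0) = 38/16 = 38*(1/16) = 19/8 ≈ 2.3750)
d*(q - 101) = 19*(73 - 101)/8 = (19/8)*(-28) = -133/2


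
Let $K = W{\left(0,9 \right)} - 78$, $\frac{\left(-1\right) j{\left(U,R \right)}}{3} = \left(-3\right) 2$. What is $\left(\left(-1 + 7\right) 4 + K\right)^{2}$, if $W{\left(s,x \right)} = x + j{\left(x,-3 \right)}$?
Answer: $729$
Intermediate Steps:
$j{\left(U,R \right)} = 18$ ($j{\left(U,R \right)} = - 3 \left(\left(-3\right) 2\right) = \left(-3\right) \left(-6\right) = 18$)
$W{\left(s,x \right)} = 18 + x$ ($W{\left(s,x \right)} = x + 18 = 18 + x$)
$K = -51$ ($K = \left(18 + 9\right) - 78 = 27 - 78 = -51$)
$\left(\left(-1 + 7\right) 4 + K\right)^{2} = \left(\left(-1 + 7\right) 4 - 51\right)^{2} = \left(6 \cdot 4 - 51\right)^{2} = \left(24 - 51\right)^{2} = \left(-27\right)^{2} = 729$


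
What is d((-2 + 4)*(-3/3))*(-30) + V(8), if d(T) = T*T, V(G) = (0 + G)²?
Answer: -56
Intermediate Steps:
V(G) = G²
d(T) = T²
d((-2 + 4)*(-3/3))*(-30) + V(8) = ((-2 + 4)*(-3/3))²*(-30) + 8² = (2*(-3*⅓))²*(-30) + 64 = (2*(-1))²*(-30) + 64 = (-2)²*(-30) + 64 = 4*(-30) + 64 = -120 + 64 = -56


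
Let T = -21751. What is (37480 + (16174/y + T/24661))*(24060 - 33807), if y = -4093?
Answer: -36869475847501701/100937473 ≈ -3.6527e+8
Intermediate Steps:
(37480 + (16174/y + T/24661))*(24060 - 33807) = (37480 + (16174/(-4093) - 21751/24661))*(24060 - 33807) = (37480 + (16174*(-1/4093) - 21751*1/24661))*(-9747) = (37480 + (-16174/4093 - 21751/24661))*(-9747) = (37480 - 487893857/100937473)*(-9747) = (3782648594183/100937473)*(-9747) = -36869475847501701/100937473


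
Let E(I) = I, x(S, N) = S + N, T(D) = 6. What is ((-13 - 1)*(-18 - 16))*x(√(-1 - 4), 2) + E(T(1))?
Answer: 958 + 476*I*√5 ≈ 958.0 + 1064.4*I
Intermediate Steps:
x(S, N) = N + S
((-13 - 1)*(-18 - 16))*x(√(-1 - 4), 2) + E(T(1)) = ((-13 - 1)*(-18 - 16))*(2 + √(-1 - 4)) + 6 = (-14*(-34))*(2 + √(-5)) + 6 = 476*(2 + I*√5) + 6 = (952 + 476*I*√5) + 6 = 958 + 476*I*√5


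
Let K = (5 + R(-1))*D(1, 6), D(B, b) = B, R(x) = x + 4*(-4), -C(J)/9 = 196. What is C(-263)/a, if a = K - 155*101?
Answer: 1764/15667 ≈ 0.11259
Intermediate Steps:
C(J) = -1764 (C(J) = -9*196 = -1764)
R(x) = -16 + x (R(x) = x - 16 = -16 + x)
K = -12 (K = (5 + (-16 - 1))*1 = (5 - 17)*1 = -12*1 = -12)
a = -15667 (a = -12 - 155*101 = -12 - 15655 = -15667)
C(-263)/a = -1764/(-15667) = -1764*(-1/15667) = 1764/15667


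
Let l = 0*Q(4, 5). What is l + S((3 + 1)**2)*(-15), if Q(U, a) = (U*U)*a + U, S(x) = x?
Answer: -240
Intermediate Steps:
Q(U, a) = U + a*U**2 (Q(U, a) = U**2*a + U = a*U**2 + U = U + a*U**2)
l = 0 (l = 0*(4*(1 + 4*5)) = 0*(4*(1 + 20)) = 0*(4*21) = 0*84 = 0)
l + S((3 + 1)**2)*(-15) = 0 + (3 + 1)**2*(-15) = 0 + 4**2*(-15) = 0 + 16*(-15) = 0 - 240 = -240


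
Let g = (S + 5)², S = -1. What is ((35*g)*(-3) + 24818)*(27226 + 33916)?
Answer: 1414703596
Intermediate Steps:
g = 16 (g = (-1 + 5)² = 4² = 16)
((35*g)*(-3) + 24818)*(27226 + 33916) = ((35*16)*(-3) + 24818)*(27226 + 33916) = (560*(-3) + 24818)*61142 = (-1680 + 24818)*61142 = 23138*61142 = 1414703596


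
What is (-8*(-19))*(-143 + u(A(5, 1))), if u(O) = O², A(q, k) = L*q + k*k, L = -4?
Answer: 33136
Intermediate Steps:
A(q, k) = k² - 4*q (A(q, k) = -4*q + k*k = -4*q + k² = k² - 4*q)
(-8*(-19))*(-143 + u(A(5, 1))) = (-8*(-19))*(-143 + (1² - 4*5)²) = 152*(-143 + (1 - 20)²) = 152*(-143 + (-19)²) = 152*(-143 + 361) = 152*218 = 33136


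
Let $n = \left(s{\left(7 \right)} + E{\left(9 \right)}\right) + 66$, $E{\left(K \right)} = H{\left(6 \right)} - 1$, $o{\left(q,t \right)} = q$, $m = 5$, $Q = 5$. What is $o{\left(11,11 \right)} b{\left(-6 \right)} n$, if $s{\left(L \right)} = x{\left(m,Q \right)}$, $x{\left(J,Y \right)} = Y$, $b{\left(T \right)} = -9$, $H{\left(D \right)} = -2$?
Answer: $-6732$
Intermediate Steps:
$s{\left(L \right)} = 5$
$E{\left(K \right)} = -3$ ($E{\left(K \right)} = -2 - 1 = -3$)
$n = 68$ ($n = \left(5 - 3\right) + 66 = 2 + 66 = 68$)
$o{\left(11,11 \right)} b{\left(-6 \right)} n = 11 \left(-9\right) 68 = \left(-99\right) 68 = -6732$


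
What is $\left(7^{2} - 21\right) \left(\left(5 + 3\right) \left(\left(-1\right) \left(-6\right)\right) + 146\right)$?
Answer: $5432$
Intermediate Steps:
$\left(7^{2} - 21\right) \left(\left(5 + 3\right) \left(\left(-1\right) \left(-6\right)\right) + 146\right) = \left(49 - 21\right) \left(8 \cdot 6 + 146\right) = 28 \left(48 + 146\right) = 28 \cdot 194 = 5432$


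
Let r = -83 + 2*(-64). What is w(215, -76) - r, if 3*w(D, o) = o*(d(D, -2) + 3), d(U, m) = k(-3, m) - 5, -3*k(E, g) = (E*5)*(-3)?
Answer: 1925/3 ≈ 641.67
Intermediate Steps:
k(E, g) = 5*E (k(E, g) = -E*5*(-3)/3 = -5*E*(-3)/3 = -(-5)*E = 5*E)
d(U, m) = -20 (d(U, m) = 5*(-3) - 5 = -15 - 5 = -20)
w(D, o) = -17*o/3 (w(D, o) = (o*(-20 + 3))/3 = (o*(-17))/3 = (-17*o)/3 = -17*o/3)
r = -211 (r = -83 - 128 = -211)
w(215, -76) - r = -17/3*(-76) - 1*(-211) = 1292/3 + 211 = 1925/3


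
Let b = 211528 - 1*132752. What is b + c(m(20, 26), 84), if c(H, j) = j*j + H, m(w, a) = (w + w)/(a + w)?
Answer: 1974156/23 ≈ 85833.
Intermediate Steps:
m(w, a) = 2*w/(a + w) (m(w, a) = (2*w)/(a + w) = 2*w/(a + w))
c(H, j) = H + j² (c(H, j) = j² + H = H + j²)
b = 78776 (b = 211528 - 132752 = 78776)
b + c(m(20, 26), 84) = 78776 + (2*20/(26 + 20) + 84²) = 78776 + (2*20/46 + 7056) = 78776 + (2*20*(1/46) + 7056) = 78776 + (20/23 + 7056) = 78776 + 162308/23 = 1974156/23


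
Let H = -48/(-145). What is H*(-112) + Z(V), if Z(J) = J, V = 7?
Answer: -4361/145 ≈ -30.076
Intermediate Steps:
H = 48/145 (H = -48*(-1/145) = 48/145 ≈ 0.33103)
H*(-112) + Z(V) = (48/145)*(-112) + 7 = -5376/145 + 7 = -4361/145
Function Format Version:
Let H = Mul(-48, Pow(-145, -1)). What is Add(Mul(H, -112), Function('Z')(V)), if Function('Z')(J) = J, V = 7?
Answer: Rational(-4361, 145) ≈ -30.076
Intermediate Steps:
H = Rational(48, 145) (H = Mul(-48, Rational(-1, 145)) = Rational(48, 145) ≈ 0.33103)
Add(Mul(H, -112), Function('Z')(V)) = Add(Mul(Rational(48, 145), -112), 7) = Add(Rational(-5376, 145), 7) = Rational(-4361, 145)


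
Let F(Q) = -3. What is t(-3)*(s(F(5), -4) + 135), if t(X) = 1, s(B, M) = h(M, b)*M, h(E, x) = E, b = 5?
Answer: 151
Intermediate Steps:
s(B, M) = M² (s(B, M) = M*M = M²)
t(-3)*(s(F(5), -4) + 135) = 1*((-4)² + 135) = 1*(16 + 135) = 1*151 = 151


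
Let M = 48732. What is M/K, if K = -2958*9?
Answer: -8122/4437 ≈ -1.8305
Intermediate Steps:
K = -26622
M/K = 48732/(-26622) = 48732*(-1/26622) = -8122/4437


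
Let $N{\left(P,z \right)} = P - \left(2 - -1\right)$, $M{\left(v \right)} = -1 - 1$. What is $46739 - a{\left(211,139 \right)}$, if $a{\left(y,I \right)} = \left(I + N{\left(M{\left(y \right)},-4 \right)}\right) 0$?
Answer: $46739$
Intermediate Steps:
$M{\left(v \right)} = -2$
$N{\left(P,z \right)} = -3 + P$ ($N{\left(P,z \right)} = P - \left(2 + 1\right) = P - 3 = -3 + P$)
$a{\left(y,I \right)} = 0$ ($a{\left(y,I \right)} = \left(I - 5\right) 0 = \left(-5 + I\right) 0 = 0$)
$46739 - a{\left(211,139 \right)} = 46739 - 0 = 46739 + 0 = 46739$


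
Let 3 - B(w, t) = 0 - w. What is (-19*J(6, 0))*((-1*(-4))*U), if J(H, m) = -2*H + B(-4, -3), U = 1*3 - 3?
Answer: 0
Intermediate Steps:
U = 0 (U = 3 - 3 = 0)
B(w, t) = 3 + w (B(w, t) = 3 - (0 - w) = 3 - (-1)*w = 3 + w)
J(H, m) = -1 - 2*H (J(H, m) = -2*H + (3 - 4) = -2*H - 1 = -1 - 2*H)
(-19*J(6, 0))*((-1*(-4))*U) = (-19*(-1 - 2*6))*(-1*(-4)*0) = (-19*(-1 - 12))*(4*0) = -19*(-13)*0 = 247*0 = 0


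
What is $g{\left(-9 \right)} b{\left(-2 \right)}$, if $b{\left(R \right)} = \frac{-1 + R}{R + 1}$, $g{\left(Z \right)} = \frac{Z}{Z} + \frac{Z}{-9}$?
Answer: $6$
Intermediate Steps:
$g{\left(Z \right)} = 1 - \frac{Z}{9}$ ($g{\left(Z \right)} = 1 + Z \left(- \frac{1}{9}\right) = 1 - \frac{Z}{9}$)
$b{\left(R \right)} = \frac{-1 + R}{1 + R}$
$g{\left(-9 \right)} b{\left(-2 \right)} = \left(1 - -1\right) \frac{-1 - 2}{1 - 2} = \left(1 + 1\right) \frac{1}{-1} \left(-3\right) = 2 \left(\left(-1\right) \left(-3\right)\right) = 2 \cdot 3 = 6$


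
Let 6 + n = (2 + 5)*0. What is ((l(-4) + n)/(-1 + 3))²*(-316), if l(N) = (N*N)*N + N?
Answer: -432604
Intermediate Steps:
l(N) = N + N³ (l(N) = N²*N + N = N³ + N = N + N³)
n = -6 (n = -6 + (2 + 5)*0 = -6 + 7*0 = -6 + 0 = -6)
((l(-4) + n)/(-1 + 3))²*(-316) = (((-4 + (-4)³) - 6)/(-1 + 3))²*(-316) = (((-4 - 64) - 6)/2)²*(-316) = ((-68 - 6)*(½))²*(-316) = (-74*½)²*(-316) = (-37)²*(-316) = 1369*(-316) = -432604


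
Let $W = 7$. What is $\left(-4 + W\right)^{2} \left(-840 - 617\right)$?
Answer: $-13113$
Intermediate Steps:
$\left(-4 + W\right)^{2} \left(-840 - 617\right) = \left(-4 + 7\right)^{2} \left(-840 - 617\right) = 3^{2} \left(-1457\right) = 9 \left(-1457\right) = -13113$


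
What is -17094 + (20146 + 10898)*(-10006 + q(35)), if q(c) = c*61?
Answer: -244364418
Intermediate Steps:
q(c) = 61*c
-17094 + (20146 + 10898)*(-10006 + q(35)) = -17094 + (20146 + 10898)*(-10006 + 61*35) = -17094 + 31044*(-10006 + 2135) = -17094 + 31044*(-7871) = -17094 - 244347324 = -244364418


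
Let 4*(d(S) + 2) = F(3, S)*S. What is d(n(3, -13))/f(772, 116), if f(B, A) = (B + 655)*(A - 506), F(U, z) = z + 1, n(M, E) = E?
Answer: -37/556530 ≈ -6.6483e-5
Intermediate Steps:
F(U, z) = 1 + z
f(B, A) = (-506 + A)*(655 + B) (f(B, A) = (655 + B)*(-506 + A) = (-506 + A)*(655 + B))
d(S) = -2 + S*(1 + S)/4 (d(S) = -2 + ((1 + S)*S)/4 = -2 + (S*(1 + S))/4 = -2 + S*(1 + S)/4)
d(n(3, -13))/f(772, 116) = (-2 + (1/4)*(-13)*(1 - 13))/(-331430 - 506*772 + 655*116 + 116*772) = (-2 + (1/4)*(-13)*(-12))/(-331430 - 390632 + 75980 + 89552) = (-2 + 39)/(-556530) = 37*(-1/556530) = -37/556530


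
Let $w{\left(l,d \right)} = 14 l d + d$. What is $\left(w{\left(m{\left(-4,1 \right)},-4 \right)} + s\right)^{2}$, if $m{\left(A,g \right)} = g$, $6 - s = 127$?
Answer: $32761$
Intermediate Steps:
$s = -121$ ($s = 6 - 127 = -121$)
$w{\left(l,d \right)} = d + 14 d l$ ($w{\left(l,d \right)} = 14 d l + d = d + 14 d l$)
$\left(w{\left(m{\left(-4,1 \right)},-4 \right)} + s\right)^{2} = \left(- 4 \left(1 + 14 \cdot 1\right) - 121\right)^{2} = \left(- 4 \left(1 + 14\right) - 121\right)^{2} = \left(\left(-4\right) 15 - 121\right)^{2} = \left(-60 - 121\right)^{2} = \left(-181\right)^{2} = 32761$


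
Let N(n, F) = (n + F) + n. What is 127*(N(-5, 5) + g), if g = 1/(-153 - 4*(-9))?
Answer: -74422/117 ≈ -636.09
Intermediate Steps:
N(n, F) = F + 2*n (N(n, F) = (F + n) + n = F + 2*n)
g = -1/117 (g = 1/(-153 + 36) = 1/(-117) = -1/117 ≈ -0.0085470)
127*(N(-5, 5) + g) = 127*((5 + 2*(-5)) - 1/117) = 127*((5 - 10) - 1/117) = 127*(-5 - 1/117) = 127*(-586/117) = -74422/117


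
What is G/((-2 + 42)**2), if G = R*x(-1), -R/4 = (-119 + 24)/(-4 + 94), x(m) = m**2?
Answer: 19/7200 ≈ 0.0026389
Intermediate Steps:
R = 38/9 (R = -4*(-119 + 24)/(-4 + 94) = -(-380)/90 = -4*(-19/18) = 38/9 ≈ 4.2222)
G = 38/9 (G = (38/9)*(-1)**2 = (38/9)*1 = 38/9 ≈ 4.2222)
G/((-2 + 42)**2) = 38/(9*((-2 + 42)**2)) = 38/(9*(40**2)) = (38/9)/1600 = (38/9)*(1/1600) = 19/7200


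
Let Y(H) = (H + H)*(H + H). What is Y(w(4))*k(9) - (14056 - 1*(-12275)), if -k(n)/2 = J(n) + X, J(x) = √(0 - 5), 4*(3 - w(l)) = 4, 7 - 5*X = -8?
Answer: -26427 - 32*I*√5 ≈ -26427.0 - 71.554*I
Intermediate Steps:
X = 3 (X = 7/5 - ⅕*(-8) = 7/5 + 8/5 = 3)
w(l) = 2 (w(l) = 3 - ¼*4 = 3 - 1 = 2)
Y(H) = 4*H² (Y(H) = (2*H)*(2*H) = 4*H²)
J(x) = I*√5 (J(x) = √(-5) = I*√5)
k(n) = -6 - 2*I*√5 (k(n) = -2*(I*√5 + 3) = -2*(3 + I*√5) = -6 - 2*I*√5)
Y(w(4))*k(9) - (14056 - 1*(-12275)) = (4*2²)*(-6 - 2*I*√5) - (14056 - 1*(-12275)) = (4*4)*(-6 - 2*I*√5) - (14056 + 12275) = 16*(-6 - 2*I*√5) - 1*26331 = (-96 - 32*I*√5) - 26331 = -26427 - 32*I*√5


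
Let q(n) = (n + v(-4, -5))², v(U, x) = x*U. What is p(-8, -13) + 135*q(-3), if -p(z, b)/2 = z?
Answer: 39031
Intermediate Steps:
v(U, x) = U*x
p(z, b) = -2*z
q(n) = (20 + n)² (q(n) = (n - 4*(-5))² = (n + 20)² = (20 + n)²)
p(-8, -13) + 135*q(-3) = -2*(-8) + 135*(20 - 3)² = 16 + 135*17² = 16 + 135*289 = 16 + 39015 = 39031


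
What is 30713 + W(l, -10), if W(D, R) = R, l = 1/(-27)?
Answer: 30703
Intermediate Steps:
l = -1/27 ≈ -0.037037
30713 + W(l, -10) = 30713 - 10 = 30703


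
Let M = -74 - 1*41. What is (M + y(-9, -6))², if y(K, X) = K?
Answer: 15376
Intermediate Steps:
M = -115 (M = -74 - 41 = -115)
(M + y(-9, -6))² = (-115 - 9)² = (-124)² = 15376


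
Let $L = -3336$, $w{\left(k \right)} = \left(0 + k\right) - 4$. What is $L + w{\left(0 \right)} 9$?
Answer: $-3372$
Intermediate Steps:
$w{\left(k \right)} = -4 + k$ ($w{\left(k \right)} = k - 4 = -4 + k$)
$L + w{\left(0 \right)} 9 = -3336 + \left(-4 + 0\right) 9 = -3336 - 36 = -3372$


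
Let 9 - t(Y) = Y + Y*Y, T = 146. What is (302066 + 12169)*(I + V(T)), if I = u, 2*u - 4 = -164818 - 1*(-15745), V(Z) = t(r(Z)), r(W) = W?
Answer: -60325264125/2 ≈ -3.0163e+10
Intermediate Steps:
t(Y) = 9 - Y - Y² (t(Y) = 9 - (Y + Y*Y) = 9 - (Y + Y²) = 9 + (-Y - Y²) = 9 - Y - Y²)
V(Z) = 9 - Z - Z²
u = -149069/2 (u = 2 + (-164818 - 1*(-15745))/2 = 2 + (-164818 + 15745)/2 = 2 + (½)*(-149073) = 2 - 149073/2 = -149069/2 ≈ -74535.)
I = -149069/2 ≈ -74535.
(302066 + 12169)*(I + V(T)) = (302066 + 12169)*(-149069/2 + (9 - 1*146 - 1*146²)) = 314235*(-149069/2 + (9 - 146 - 1*21316)) = 314235*(-149069/2 + (9 - 146 - 21316)) = 314235*(-149069/2 - 21453) = 314235*(-191975/2) = -60325264125/2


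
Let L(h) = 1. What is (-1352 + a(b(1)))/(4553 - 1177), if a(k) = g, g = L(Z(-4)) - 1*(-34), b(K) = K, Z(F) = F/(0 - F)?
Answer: -1317/3376 ≈ -0.39011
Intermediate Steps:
Z(F) = -1 (Z(F) = F/((-F)) = F*(-1/F) = -1)
g = 35 (g = 1 - 1*(-34) = 1 + 34 = 35)
a(k) = 35
(-1352 + a(b(1)))/(4553 - 1177) = (-1352 + 35)/(4553 - 1177) = -1317/3376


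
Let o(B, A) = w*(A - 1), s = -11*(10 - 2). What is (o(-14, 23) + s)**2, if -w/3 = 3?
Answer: 81796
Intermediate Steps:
w = -9 (w = -3*3 = -9)
s = -88 (s = -11*8 = -88)
o(B, A) = 9 - 9*A (o(B, A) = -9*(A - 1) = -9*(-1 + A) = 9 - 9*A)
(o(-14, 23) + s)**2 = ((9 - 9*23) - 88)**2 = ((9 - 207) - 88)**2 = (-198 - 88)**2 = (-286)**2 = 81796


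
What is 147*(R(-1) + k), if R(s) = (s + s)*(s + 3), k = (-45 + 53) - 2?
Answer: 294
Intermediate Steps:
k = 6 (k = 8 - 2 = 6)
R(s) = 2*s*(3 + s) (R(s) = (2*s)*(3 + s) = 2*s*(3 + s))
147*(R(-1) + k) = 147*(2*(-1)*(3 - 1) + 6) = 147*(2*(-1)*2 + 6) = 147*(-4 + 6) = 147*2 = 294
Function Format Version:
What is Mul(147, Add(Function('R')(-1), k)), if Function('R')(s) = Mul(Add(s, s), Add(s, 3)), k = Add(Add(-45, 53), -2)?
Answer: 294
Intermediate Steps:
k = 6 (k = Add(8, -2) = 6)
Function('R')(s) = Mul(2, s, Add(3, s)) (Function('R')(s) = Mul(Mul(2, s), Add(3, s)) = Mul(2, s, Add(3, s)))
Mul(147, Add(Function('R')(-1), k)) = Mul(147, Add(Mul(2, -1, Add(3, -1)), 6)) = Mul(147, Add(Mul(2, -1, 2), 6)) = Mul(147, Add(-4, 6)) = Mul(147, 2) = 294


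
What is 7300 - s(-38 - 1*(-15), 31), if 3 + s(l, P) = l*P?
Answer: 8016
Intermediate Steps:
s(l, P) = -3 + P*l (s(l, P) = -3 + l*P = -3 + P*l)
7300 - s(-38 - 1*(-15), 31) = 7300 - (-3 + 31*(-38 - 1*(-15))) = 7300 - (-3 + 31*(-38 + 15)) = 7300 - (-3 + 31*(-23)) = 7300 - (-3 - 713) = 7300 - 1*(-716) = 7300 + 716 = 8016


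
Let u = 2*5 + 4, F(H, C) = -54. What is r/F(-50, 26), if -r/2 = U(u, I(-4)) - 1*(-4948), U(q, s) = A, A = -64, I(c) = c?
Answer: 1628/9 ≈ 180.89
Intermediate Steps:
u = 14 (u = 10 + 4 = 14)
U(q, s) = -64
r = -9768 (r = -2*(-64 - 1*(-4948)) = -2*(-64 + 4948) = -2*4884 = -9768)
r/F(-50, 26) = -9768/(-54) = -9768*(-1/54) = 1628/9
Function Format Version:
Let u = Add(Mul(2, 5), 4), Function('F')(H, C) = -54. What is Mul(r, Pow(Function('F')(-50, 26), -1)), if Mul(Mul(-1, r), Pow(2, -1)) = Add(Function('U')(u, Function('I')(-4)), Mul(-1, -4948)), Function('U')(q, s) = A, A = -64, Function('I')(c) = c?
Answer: Rational(1628, 9) ≈ 180.89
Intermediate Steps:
u = 14 (u = Add(10, 4) = 14)
Function('U')(q, s) = -64
r = -9768 (r = Mul(-2, Add(-64, Mul(-1, -4948))) = Mul(-2, Add(-64, 4948)) = Mul(-2, 4884) = -9768)
Mul(r, Pow(Function('F')(-50, 26), -1)) = Mul(-9768, Pow(-54, -1)) = Mul(-9768, Rational(-1, 54)) = Rational(1628, 9)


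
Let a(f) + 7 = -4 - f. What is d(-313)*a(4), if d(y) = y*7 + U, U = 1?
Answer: 32850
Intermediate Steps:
a(f) = -11 - f (a(f) = -7 + (-4 - f) = -11 - f)
d(y) = 1 + 7*y (d(y) = y*7 + 1 = 7*y + 1 = 1 + 7*y)
d(-313)*a(4) = (1 + 7*(-313))*(-11 - 1*4) = (1 - 2191)*(-11 - 4) = -2190*(-15) = 32850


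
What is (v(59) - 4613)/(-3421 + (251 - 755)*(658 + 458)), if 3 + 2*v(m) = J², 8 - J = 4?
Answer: 9213/1131770 ≈ 0.0081403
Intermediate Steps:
J = 4 (J = 8 - 1*4 = 8 - 4 = 4)
v(m) = 13/2 (v(m) = -3/2 + (½)*4² = -3/2 + (½)*16 = -3/2 + 8 = 13/2)
(v(59) - 4613)/(-3421 + (251 - 755)*(658 + 458)) = (13/2 - 4613)/(-3421 + (251 - 755)*(658 + 458)) = -9213/(2*(-3421 - 504*1116)) = -9213/(2*(-3421 - 562464)) = -9213/2/(-565885) = -9213/2*(-1/565885) = 9213/1131770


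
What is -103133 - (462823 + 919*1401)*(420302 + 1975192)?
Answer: -4192933862081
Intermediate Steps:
-103133 - (462823 + 919*1401)*(420302 + 1975192) = -103133 - (462823 + 1287519)*2395494 = -103133 - 1750342*2395494 = -103133 - 1*4192933758948 = -103133 - 4192933758948 = -4192933862081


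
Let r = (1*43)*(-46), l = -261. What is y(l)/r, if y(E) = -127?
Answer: 127/1978 ≈ 0.064206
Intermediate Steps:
r = -1978 (r = 43*(-46) = -1978)
y(l)/r = -127/(-1978) = -127*(-1/1978) = 127/1978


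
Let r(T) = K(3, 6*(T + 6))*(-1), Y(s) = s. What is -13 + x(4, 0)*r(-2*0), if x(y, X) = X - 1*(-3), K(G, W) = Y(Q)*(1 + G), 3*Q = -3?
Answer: -1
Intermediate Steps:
Q = -1 (Q = (1/3)*(-3) = -1)
K(G, W) = -1 - G (K(G, W) = -(1 + G) = -1 - G)
x(y, X) = 3 + X (x(y, X) = X + 3 = 3 + X)
r(T) = 4 (r(T) = (-1 - 1*3)*(-1) = (-1 - 3)*(-1) = -4*(-1) = 4)
-13 + x(4, 0)*r(-2*0) = -13 + (3 + 0)*4 = -13 + 3*4 = -13 + 12 = -1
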